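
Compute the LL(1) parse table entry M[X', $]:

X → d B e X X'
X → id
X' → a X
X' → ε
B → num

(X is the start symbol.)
X' → ε

To find M[X', $], we find productions for X' where $ is in the predict set (PREDICT(N → α) = (FIRST(α) \ {ε}) ∪ (FOLLOW(N) if α ⇒* ε)).

Relevant sets:
  FOLLOW(X') = { $, 'a' }

X' → a X: PREDICT = { 'a' }
X' → ε: PREDICT = { $, 'a' }
  $ is in predict set, so this production goes in M[X', $]

M[X', $] = X' → ε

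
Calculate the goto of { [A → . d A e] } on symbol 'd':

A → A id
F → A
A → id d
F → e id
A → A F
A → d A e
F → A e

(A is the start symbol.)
GOTO(I, 'd') = CLOSURE({ [A → αX.β] : [A → α.Xβ] ∈ I, X = 'd' })

Items with dot before 'd', with the dot advanced:
  [A → . d A e] → [A → d . A e]
Closure of the advanced items:
  [A → d . A e] has the dot before A: add [A → . A id], [A → . id d], [A → . A F], [A → . d A e]

GOTO = { [A → . A F], [A → . A id], [A → . d A e], [A → . id d], [A → d . A e] }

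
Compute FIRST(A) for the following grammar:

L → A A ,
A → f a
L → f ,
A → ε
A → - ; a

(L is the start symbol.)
{ '-', 'f', ε }

To compute FIRST(A), examine every production with A on the left-hand side, reading each right-hand side left to right until a non-nullable symbol is reached.

From A → f a:
  - f is a terminal: add 'f' and stop
From A → ε:
  - ε-production, so ε ∈ FIRST(A)
From A → - ; a:
  - '-' is a terminal: add '-' and stop

Collecting: FIRST(A) = { '-', 'f', ε }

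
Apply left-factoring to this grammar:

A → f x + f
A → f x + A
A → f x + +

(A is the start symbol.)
Left-factoring transforms A → αβ₁ | αβ₂ into A → αA' and A' → β₁ | β₂
(α is the longest common prefix among the alternatives). Repeat until
no nonterminal has two alternatives with a common prefix.

Round 1: A has alternatives sharing prefix 'f x +'. Introduce A': A → f x + A'
  Add: A' → f
  Add: A' → A
  Add: A' → +

No remaining common prefixes — done.

Resulting grammar:
A → f x + A'
A' → f
A' → A
A' → +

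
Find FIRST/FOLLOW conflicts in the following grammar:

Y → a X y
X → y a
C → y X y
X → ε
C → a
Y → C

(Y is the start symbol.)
Yes. X → y a with FOLLOW(X) on { 'y' }

Nullable non-terminals: X.

X: nullable alternative(s) X → ε; FOLLOW(X) = { 'y' }
  X → y a: FIRST \ {ε} = { 'y' } — overlaps FOLLOW(X) on { 'y' }: CONFLICT
  X → ε: FIRST \ {ε} = { } — this is the only nullable alternative, skip

C, Y have no nullable alternative, so no FIRST/FOLLOW check is needed there.

So the grammar has 1 FIRST/FOLLOW conflict (marked CONFLICT above).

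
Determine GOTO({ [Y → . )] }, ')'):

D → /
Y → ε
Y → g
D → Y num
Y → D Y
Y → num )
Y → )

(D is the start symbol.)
{ [Y → ) .] }

GOTO(I, ')') = CLOSURE({ [A → αX.β] : [A → α.Xβ] ∈ I, X = ')' })

Items with dot before ')', with the dot advanced:
  [Y → . )] → [Y → ) .]
Closure adds nothing (no advanced item has the dot before a non-terminal).

GOTO = { [Y → ) .] }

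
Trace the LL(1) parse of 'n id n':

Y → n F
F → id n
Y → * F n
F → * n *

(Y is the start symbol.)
LL(1) parsing maintains a stack (initially the start symbol over $) and the input. At each step: if the stack top is a terminal, match it against the current input token; if it is a non-terminal N, replace it with the RHS of M[N, lookahead] (the unique production whose predict set contains the lookahead).

Stack is shown with the top on the left.

Stack   Input     Action
------------------------
Y $     n id n $  output Y → n F
n F $   n id n $  match 'n'
F $     id n $    output F → id n
id n $  id n $    match 'id'
n $     n $       match 'n'
$       $         accept

The string is accepted.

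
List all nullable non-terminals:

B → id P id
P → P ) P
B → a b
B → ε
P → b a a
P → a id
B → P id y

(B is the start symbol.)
ε-productions: B → ε
So B is immediately nullable.
No further non-terminal can be added: every production for the remaining non-terminals contains a terminal or a non-nullable non-terminal.
Nullable = { 'B' }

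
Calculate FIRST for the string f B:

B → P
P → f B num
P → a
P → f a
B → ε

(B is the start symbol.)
{ 'f' }

To compute FIRST(f B), process the symbols left to right:
Symbol f is a terminal. Add 'f' and stop.
FIRST(f B) = { 'f' }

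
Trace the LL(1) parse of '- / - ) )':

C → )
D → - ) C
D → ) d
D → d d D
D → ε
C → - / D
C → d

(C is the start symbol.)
LL(1) parsing maintains a stack (initially the start symbol over $) and the input. At each step: if the stack top is a terminal, match it against the current input token; if it is a non-terminal N, replace it with the RHS of M[N, lookahead] (the unique production whose predict set contains the lookahead).

Stack is shown with the top on the left.

Stack    Input        Action
----------------------------
C $      - / - ) ) $  output C → - / D
- / D $  - / - ) ) $  match '-'
/ D $    / - ) ) $    match '/'
D $      - ) ) $      output D → - ) C
- ) C $  - ) ) $      match '-'
) C $    ) ) $        match ')'
C $      ) $          output C → )
) $      ) $          match ')'
$        $            accept

The string is accepted.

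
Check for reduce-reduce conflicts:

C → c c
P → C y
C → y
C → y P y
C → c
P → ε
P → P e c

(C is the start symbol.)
Yes — I3: [C → y .] vs [P → .]

Augment with C' → C and build the canonical LR(0) collection (I0 = CLOSURE({[C' → . C]}), then GOTO on every symbol after a dot until no new states appear). It has 11 states:
  I0: { [C → . c c], [C → . c], [C → . y P y], [C → . y], [C' → . C] }  — shift
  I1: { [C' → C .] }  — accept
  I2: { [C → c . c], [C → c .] }  — shift, reduce
  I3: { [C → . c c], [C → . c], [C → . y P y], [C → . y], [C → y . P y], [C → y .], [P → . C y], [P → . P e c], [P → .] }  — shift, 2 reduces
  I4: { [P → C . y] }  — shift
  I5: { [C → y P . y], [P → P . e c] }  — shift
  I6: { [P → P e . c] }  — shift
  I7: { [C → y P y .] }  — reduce
  I8: { [P → P e c .] }  — reduce
  I9: { [P → C y .] }  — reduce
  I10: { [C → c c .] }  — reduce

I3 contains complete items [C → y .], [P → .] — reduce-reduce conflict.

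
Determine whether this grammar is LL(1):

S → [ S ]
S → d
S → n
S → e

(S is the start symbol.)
A grammar is LL(1) if for each non-terminal N with multiple productions, the predict sets of those productions are pairwise disjoint, where PREDICT(N → α) = (FIRST(α) \ {ε}) ∪ (FOLLOW(N) if α ⇒* ε).

For S:
  PREDICT(S → '[' S ']') = { '[' }
  PREDICT(S → d) = { 'd' }
  PREDICT(S → n) = { 'n' }
  PREDICT(S → e) = { 'e' }

All predict sets are disjoint. The grammar IS LL(1).

Answer: Yes, the grammar is LL(1).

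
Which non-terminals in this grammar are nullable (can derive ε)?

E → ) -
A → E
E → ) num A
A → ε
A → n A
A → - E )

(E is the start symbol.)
A non-terminal is nullable if it can derive ε (the empty string): either it has an ε-production, or it has a production whose right-hand side consists entirely of nullable non-terminals.

ε-productions: A → ε
So A is immediately nullable.
No further non-terminal can be added: every production for the remaining non-terminals contains a terminal or a non-nullable non-terminal.
Nullable = { 'A' }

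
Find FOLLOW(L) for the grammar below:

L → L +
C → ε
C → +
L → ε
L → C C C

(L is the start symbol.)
{ $, '+' }

To compute FOLLOW(L), find every occurrence of L on a right-hand side N → α L β: add FIRST(β) \ {ε}, and if β is empty or nullable also add FOLLOW(N). Iterate to a fixed point.

L is the start symbol, so $ ∈ FOLLOW(L).
In L → L +: L is followed by '+', add FIRST('+') \ {ε} = { '+' }

Taking the union: FOLLOW(L) = { $, '+' }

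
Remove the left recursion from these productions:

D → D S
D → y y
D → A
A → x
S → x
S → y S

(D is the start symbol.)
D is directly left-recursive. The standard transformation for
  A → A α₁ | ... | A α_m | β₁ | ... | β_n
is
  A  → β₁ A' | ... | β_n A'
  A' → α₁ A' | ... | α_m A' | ε

D → y y becomes D → y y D'
D → A becomes D → A D'
D → D S becomes D' → S D'
Add D' → ε

Productions for other non-terminals are unchanged:
  A → x
  S → x
  S → y S

Resulting grammar:
D → y y D'
D → A D'
D' → S D'
D' → ε
A → x
S → x
S → y S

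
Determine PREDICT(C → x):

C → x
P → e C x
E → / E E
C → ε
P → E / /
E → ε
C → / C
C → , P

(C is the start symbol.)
PREDICT(C → x) = (FIRST(RHS) \ {ε}) ∪ (FOLLOW(C) if ε ∈ FIRST(RHS), i.e. RHS ⇒* ε)
FIRST(x) = { 'x' }
ε ∉ FIRST(x), so FOLLOW(C) is not added.
PREDICT(C → x) = { 'x' }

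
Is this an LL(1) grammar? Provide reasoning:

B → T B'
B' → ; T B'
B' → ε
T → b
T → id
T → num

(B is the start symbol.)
A grammar is LL(1) if for each non-terminal N with multiple productions, the predict sets of those productions are pairwise disjoint, where PREDICT(N → α) = (FIRST(α) \ {ε}) ∪ (FOLLOW(N) if α ⇒* ε).

Relevant sets:
  FOLLOW(B') = { $ }

For B':
  PREDICT(B' → ';' T B') = { ';' }
  PREDICT(B' → ε) = { $ }
For T:
  PREDICT(T → b) = { 'b' }
  PREDICT(T → id) = { 'id' }
  PREDICT(T → num) = { 'num' }
B has a single production, so nothing to check there.

All predict sets are disjoint. The grammar IS LL(1).

Answer: Yes, the grammar is LL(1).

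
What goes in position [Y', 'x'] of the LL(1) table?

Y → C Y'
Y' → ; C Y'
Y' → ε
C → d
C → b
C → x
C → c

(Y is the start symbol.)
To find M[Y', 'x'], we find productions for Y' where 'x' is in the predict set (PREDICT(N → α) = (FIRST(α) \ {ε}) ∪ (FOLLOW(N) if α ⇒* ε)).

Relevant sets:
  FOLLOW(Y') = { $ }

Y' → ; C Y': PREDICT = { ';' }
Y' → ε: PREDICT = { $ }

M[Y', 'x'] is empty (no production applies)

Answer: Empty (error entry)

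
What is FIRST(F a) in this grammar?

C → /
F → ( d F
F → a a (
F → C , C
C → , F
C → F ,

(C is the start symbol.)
{ '(', ',', '/', 'a' }

FIRST sets of the non-terminals involved (from the grammar, by fixed-point iteration):
  FIRST(F) = { '(', ',', '/', 'a' }

To compute FIRST(F a), process the symbols left to right:
Symbol F is a non-terminal. Add FIRST(F) \ {ε} = { '(', ',', '/', 'a' }
F is not nullable (ε ∉ FIRST(F)), so stop here.
FIRST(F a) = { '(', ',', '/', 'a' }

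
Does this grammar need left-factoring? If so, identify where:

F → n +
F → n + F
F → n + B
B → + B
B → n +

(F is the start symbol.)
Left-factoring is needed when two productions for the same non-terminal
share a common prefix on the right-hand side.

Productions for F:
  F → n +
  F → n + F
  F → n + B
Productions for B:
  B → + B
  B → n +

Found common prefix 'n +' in productions for F

Answer: Yes, F has productions with common prefix 'n +'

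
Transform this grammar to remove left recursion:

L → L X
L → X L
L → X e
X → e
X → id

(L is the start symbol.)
L → X L L'
L → X e L'
L' → X L'
L' → ε
X → e
X → id

L is directly left-recursive. The standard transformation for
  A → A α₁ | ... | A α_m | β₁ | ... | β_n
is
  A  → β₁ A' | ... | β_n A'
  A' → α₁ A' | ... | α_m A' | ε

L → X L becomes L → X L L'
L → X e becomes L → X e L'
L → L X becomes L' → X L'
Add L' → ε

Productions for other non-terminals are unchanged:
  X → e
  X → id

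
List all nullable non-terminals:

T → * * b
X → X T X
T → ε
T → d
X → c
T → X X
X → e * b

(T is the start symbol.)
ε-productions: T → ε
So T is immediately nullable.
No further non-terminal can be added: every production for the remaining non-terminals contains a terminal or a non-nullable non-terminal.
Nullable = { 'T' }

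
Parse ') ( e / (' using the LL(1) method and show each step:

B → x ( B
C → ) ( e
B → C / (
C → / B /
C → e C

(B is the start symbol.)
LL(1) parsing maintains a stack (initially the start symbol over $) and the input. At each step: if the stack top is a terminal, match it against the current input token; if it is a non-terminal N, replace it with the RHS of M[N, lookahead] (the unique production whose predict set contains the lookahead).

Stack is shown with the top on the left.

Stack        Input        Action
--------------------------------
B $          ) ( e / ( $  output B → C / (
C / ( $      ) ( e / ( $  output C → ) ( e
) ( e / ( $  ) ( e / ( $  match ')'
( e / ( $    ( e / ( $    match '('
e / ( $      e / ( $      match 'e'
/ ( $        / ( $        match '/'
( $          ( $          match '('
$            $            accept

The string is accepted.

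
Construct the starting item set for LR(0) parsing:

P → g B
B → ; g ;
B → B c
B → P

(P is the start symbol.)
{ [P → . g B], [P' → . P] }

First, augment the grammar with P' → P
I₀ = CLOSURE({ [P' → . P] }):
  [P' → . P] has the dot before P: add [P → . g B]
No further items can be added.

I₀ = { [P → . g B], [P' → . P] }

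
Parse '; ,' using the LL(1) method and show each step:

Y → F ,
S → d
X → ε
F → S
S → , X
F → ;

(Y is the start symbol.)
Stack is shown with the top on the left.

Stack  Input  Action
--------------------
Y $    ; , $  output Y → F ,
F , $  ; , $  output F → ;
; , $  ; , $  match ';'
, $    , $    match ','
$      $      accept

The string is accepted.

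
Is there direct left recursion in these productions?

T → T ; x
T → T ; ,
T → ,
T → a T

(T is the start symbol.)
Direct left recursion occurs when N → N α for some non-terminal N (the right-hand side begins with the left-hand side itself).

T → T ; x: LEFT RECURSIVE (starts with T)
T → T ; ,: LEFT RECURSIVE (starts with T)
T → ,: starts with ','
T → a T: starts with a

The grammar has direct left recursion on: T.

Answer: Yes, T is left-recursive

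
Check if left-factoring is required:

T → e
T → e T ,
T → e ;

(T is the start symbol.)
Left-factoring is needed when two productions for the same non-terminal
share a common prefix on the right-hand side.

Productions for T:
  T → e
  T → e T ,
  T → e ;

Found common prefix 'e' in productions for T

Answer: Yes, T has productions with common prefix 'e'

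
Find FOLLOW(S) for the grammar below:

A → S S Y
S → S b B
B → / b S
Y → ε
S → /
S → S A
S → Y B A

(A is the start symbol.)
{ $, '/', 'b' }

In A → S S Y: S is followed by S Y, add FIRST(S Y) \ {ε} = { '/' }
In A → S S Y: S is followed by Y, add FIRST(Y) \ {ε} = { }
  Y is nullable, so also add FOLLOW(A)
In S → S b B: S is followed by b B, add FIRST(b B) \ {ε} = { 'b' }
In B → / b S: S is at the end, add FOLLOW(B)
In S → S A: S is followed by A, add FIRST(A) \ {ε} = { '/' }

The FOLLOW sets referred to above (computed the same way, to a fixed point):
  FOLLOW(A) = { $, '/', 'b' }
  FOLLOW(B) = { $, '/', 'b' }

Taking the union: FOLLOW(S) = { $, '/', 'b' }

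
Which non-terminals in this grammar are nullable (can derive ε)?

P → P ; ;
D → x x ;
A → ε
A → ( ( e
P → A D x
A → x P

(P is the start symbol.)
A non-terminal is nullable if it can derive ε (the empty string): either it has an ε-production, or it has a production whose right-hand side consists entirely of nullable non-terminals.

ε-productions: A → ε
So A is immediately nullable.
No further non-terminal can be added: every production for the remaining non-terminals contains a terminal or a non-nullable non-terminal.
Nullable = { 'A' }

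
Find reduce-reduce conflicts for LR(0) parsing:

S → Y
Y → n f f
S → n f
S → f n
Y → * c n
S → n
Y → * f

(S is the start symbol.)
A reduce-reduce conflict occurs when an LR(0) state has two complete items [A → α .] and [B → β .] — both call for a reduction, and with no lookahead the parser cannot choose between them.

Augment with S' → S and build the canonical LR(0) collection (I0 = CLOSURE({[S' → . S]}), then GOTO on every symbol after a dot until no new states appear). It has 12 states:
  I0: { [S → . Y], [S → . f n], [S → . n f], [S → . n], [S' → . S], [Y → . * c n], [Y → . * f], [Y → . n f f] }  — shift
  I1: { [Y → * . c n], [Y → * . f] }  — shift
  I2: { [S' → S .] }  — accept
  I3: { [S → Y .] }  — reduce
  I4: { [S → f . n] }  — shift
  I5: { [S → n . f], [S → n .], [Y → n . f f] }  — shift, reduce
  I6: { [S → n f .], [Y → n f . f] }  — shift, reduce
  I7: { [Y → n f f .] }  — reduce
  I8: { [S → f n .] }  — reduce
  I9: { [Y → * c . n] }  — shift
  I10: { [Y → * f .] }  — reduce
  I11: { [Y → * c n .] }  — reduce

No state contains more than one complete item.

Answer: No reduce-reduce conflicts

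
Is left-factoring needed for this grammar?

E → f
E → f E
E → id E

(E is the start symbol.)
Left-factoring is needed when two productions for the same non-terminal
share a common prefix on the right-hand side.

Productions for E:
  E → f
  E → f E
  E → id E

Found common prefix 'f' in productions for E

Answer: Yes, E has productions with common prefix 'f'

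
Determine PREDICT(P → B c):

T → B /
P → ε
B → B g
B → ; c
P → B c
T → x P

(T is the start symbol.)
{ ';' }

PREDICT(P → B c) = (FIRST(RHS) \ {ε}) ∪ (FOLLOW(P) if ε ∈ FIRST(RHS), i.e. RHS ⇒* ε)
FIRST(B) = { ';' }
FIRST(B c) = { ';' }
ε ∉ FIRST(B c), so FOLLOW(P) is not added.
PREDICT(P → B c) = { ';' }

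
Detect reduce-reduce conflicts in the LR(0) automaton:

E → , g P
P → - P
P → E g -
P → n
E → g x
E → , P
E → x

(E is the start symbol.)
Augment with E' → E and build the canonical LR(0) collection (I0 = CLOSURE({[E' → . E]}), then GOTO on every symbol after a dot until no new states appear). It has 16 states:
  I0: { [E → . , P], [E → . , g P], [E → . g x], [E → . x], [E' → . E] }  — shift
  I1: { [E → , . P], [E → , . g P], [E → . , P], [E → . , g P], [E → . g x], [E → . x], [P → . - P], [P → . E g -], [P → . n] }  — shift
  I2: { [E' → E .] }  — accept
  I3: { [E → g . x] }  — shift
  I4: { [E → x .] }  — reduce
  I5: { [E → g x .] }  — reduce
  I6: { [E → . , P], [E → . , g P], [E → . g x], [E → . x], [P → - . P], [P → . - P], [P → . E g -], [P → . n] }  — shift
  I7: { [P → E . g -] }  — shift
  I8: { [E → , P .] }  — reduce
  I9: { [E → , g . P], [E → . , P], [E → . , g P], [E → . g x], [E → . x], [E → g . x], [P → . - P], [P → . E g -], [P → . n] }  — shift
  I10: { [P → n .] }  — reduce
  I11: { [E → , g P .] }  — reduce
  I12: { [E → g x .], [E → x .] }  — 2 reduces
  I13: { [P → E g . -] }  — shift
  I14: { [P → E g - .] }  — reduce
  I15: { [P → - P .] }  — reduce

I12 contains complete items [E → g x .], [E → x .] — reduce-reduce conflict.

Answer: Yes — I12: [E → g x .] vs [E → x .]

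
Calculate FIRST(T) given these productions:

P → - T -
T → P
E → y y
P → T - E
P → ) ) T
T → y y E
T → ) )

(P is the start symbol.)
FIRST sets of the other non-terminals involved (by the same procedure, iterated to a fixed point):
  FIRST(P) = { ')', '-', 'y' }

From T → P:
  - P is a non-terminal: add FIRST(P) \ {ε} = { ')', '-', 'y' }
    P is not nullable, so stop
From T → y y E:
  - y is a terminal: add 'y' and stop
From T → ) ):
  - ')' is a terminal: add ')' and stop

Collecting: FIRST(T) = { ')', '-', 'y' }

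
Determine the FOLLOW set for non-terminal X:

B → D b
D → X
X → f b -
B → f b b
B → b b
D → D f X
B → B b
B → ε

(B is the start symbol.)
{ 'b', 'f' }

In D → X: X is at the end, add FOLLOW(D)
In D → D f X: X is at the end, add FOLLOW(D)

The FOLLOW sets referred to above (computed the same way, to a fixed point):
  FOLLOW(D) = { 'b', 'f' }

Taking the union: FOLLOW(X) = { 'b', 'f' }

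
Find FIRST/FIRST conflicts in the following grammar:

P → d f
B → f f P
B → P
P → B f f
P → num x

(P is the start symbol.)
FIRST sets of the non-terminals at (or reachable through a nullable prefix from) the front of some alternative:
  FIRST(B) = { 'd', 'f', 'num' }
  FIRST(P) = { 'd', 'f', 'num' }

Productions for P:
  P → d f: FIRST = { 'd' }
  P → B f f: FIRST = { 'd', 'f', 'num' }
  P → num x: FIRST = { 'num' }
Productions for B:
  B → f f P: FIRST = { 'f' }
  B → P: FIRST = { 'd', 'f', 'num' }

Conflict for P: P → d f and P → B f f
  Overlap: { 'd' }
Conflict for P: P → B f f and P → num x
  Overlap: { 'num' }
Conflict for B: B → f f P and B → P
  Overlap: { 'f' }

Answer: Yes. P → d f / P → B f f on { 'd' }; P → B f f / P → num x on { 'num' }; B → f f P / B → P on { 'f' }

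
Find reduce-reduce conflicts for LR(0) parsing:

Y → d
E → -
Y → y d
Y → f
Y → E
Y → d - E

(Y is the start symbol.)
A reduce-reduce conflict occurs when an LR(0) state has two complete items [A → α .] and [B → β .] — both call for a reduction, and with no lookahead the parser cannot choose between them.

Augment with Y' → Y and build the canonical LR(0) collection (I0 = CLOSURE({[Y' → . Y]}), then GOTO on every symbol after a dot until no new states appear). It has 10 states:
  I0: { [E → . -], [Y → . E], [Y → . d - E], [Y → . d], [Y → . f], [Y → . y d], [Y' → . Y] }  — shift
  I1: { [E → - .] }  — reduce
  I2: { [Y → E .] }  — reduce
  I3: { [Y' → Y .] }  — accept
  I4: { [Y → d . - E], [Y → d .] }  — shift, reduce
  I5: { [Y → f .] }  — reduce
  I6: { [Y → y . d] }  — shift
  I7: { [Y → y d .] }  — reduce
  I8: { [E → . -], [Y → d - . E] }  — shift
  I9: { [Y → d - E .] }  — reduce

No state contains more than one complete item.

Answer: No reduce-reduce conflicts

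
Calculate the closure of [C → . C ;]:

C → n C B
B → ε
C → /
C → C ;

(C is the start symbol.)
{ [C → . /], [C → . C ;], [C → . n C B] }

Start with: [C → . C ;]
  [C → . C ;] has the dot before C: add [C → . n C B], [C → . /]
No further items can be added.

CLOSURE = { [C → . /], [C → . C ;], [C → . n C B] }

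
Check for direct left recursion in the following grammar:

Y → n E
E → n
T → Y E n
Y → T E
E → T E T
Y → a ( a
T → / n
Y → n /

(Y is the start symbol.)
Direct left recursion occurs when N → N α for some non-terminal N (the right-hand side begins with the left-hand side itself).

Y → n E: starts with n
E → n: starts with n
T → Y E n: starts with Y
Y → T E: starts with T
E → T E T: starts with T
Y → a ( a: starts with a
T → / n: starts with '/'
Y → n /: starts with n

No direct left recursion found.

Answer: No direct left recursion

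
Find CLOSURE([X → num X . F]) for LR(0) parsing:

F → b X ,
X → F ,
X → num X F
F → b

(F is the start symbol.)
To compute CLOSURE, for each item [A → α.Bβ] where B is a non-terminal, add [B → .γ] for all productions B → γ; repeat for the newly added items until nothing changes.

Start with: [X → num X . F]
  [X → num X . F] has the dot before F: add [F → . b X ,], [F → . b]
No further items can be added.

CLOSURE = { [F → . b X ,], [F → . b], [X → num X . F] }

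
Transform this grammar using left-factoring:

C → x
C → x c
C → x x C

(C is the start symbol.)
Left-factoring transforms A → αβ₁ | αβ₂ into A → αA' and A' → β₁ | β₂
(α is the longest common prefix among the alternatives). Repeat until
no nonterminal has two alternatives with a common prefix.

Round 1: C has alternatives sharing prefix 'x'. Introduce C': C → x C'
  Add: C' → ε
  Add: C' → c
  Add: C' → x C

No remaining common prefixes — done.

Resulting grammar:
C → x C'
C' → ε
C' → c
C' → x C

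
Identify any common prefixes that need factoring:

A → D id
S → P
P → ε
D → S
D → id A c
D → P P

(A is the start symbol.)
No, left-factoring is not needed

Left-factoring is needed when two productions for the same non-terminal
share a common prefix on the right-hand side.

Productions for D:
  D → S
  D → id A c
  D → P P

No common prefixes found.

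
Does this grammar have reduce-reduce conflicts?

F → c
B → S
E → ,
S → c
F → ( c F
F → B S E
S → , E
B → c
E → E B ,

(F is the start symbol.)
Yes — I6: [B → c .] vs [F → c .]; I12: [B → c .] vs [S → c .]

A reduce-reduce conflict occurs when an LR(0) state has two complete items [A → α .] and [B → β .] — both call for a reduction, and with no lookahead the parser cannot choose between them.

Augment with F' → F and build the canonical LR(0) collection (I0 = CLOSURE({[F' → . F]}), then GOTO on every symbol after a dot until no new states appear). It has 17 states:
  I0: { [B → . S], [B → . c], [F → . ( c F], [F → . B S E], [F → . c], [F' → . F], [S → . , E], [S → . c] }  — shift
  I1: { [F → ( . c F] }  — shift
  I2: { [E → . ,], [E → . E B ,], [S → , . E] }  — shift
  I3: { [F → B . S E], [S → . , E], [S → . c] }  — shift
  I4: { [F' → F .] }  — accept
  I5: { [B → S .] }  — reduce
  I6: { [B → c .], [F → c .], [S → c .] }  — 3 reduces
  I7: { [E → . ,], [E → . E B ,], [F → B S . E] }  — shift
  I8: { [S → c .] }  — reduce
  I9: { [E → , .] }  — reduce
  I10: { [B → . S], [B → . c], [E → E . B ,], [F → B S E .], [S → . , E], [S → . c] }  — shift, reduce
  I11: { [E → E B . ,] }  — shift
  I12: { [B → c .], [S → c .] }  — 2 reduces
  I13: { [E → E B , .] }  — reduce
  I14: { [B → . S], [B → . c], [E → E . B ,], [S → , E .], [S → . , E], [S → . c] }  — shift, reduce
  I15: { [B → . S], [B → . c], [F → ( c . F], [F → . ( c F], [F → . B S E], [F → . c], [S → . , E], [S → . c] }  — shift
  I16: { [F → ( c F .] }  — reduce

I6 contains complete items [B → c .], [F → c .], [S → c .] — reduce-reduce conflict.
I12 contains complete items [B → c .], [S → c .] — reduce-reduce conflict.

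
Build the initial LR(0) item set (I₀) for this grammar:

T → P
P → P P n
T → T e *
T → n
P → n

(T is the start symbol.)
{ [P → . P P n], [P → . n], [T → . P], [T → . T e *], [T → . n], [T' → . T] }

First, augment the grammar with T' → T
I₀ = CLOSURE({ [T' → . T] }):
  [T' → . T] has the dot before T: add [T → . P], [T → . T e *], [T → . n]
  [T → . P] has the dot before P: add [P → . P P n], [P → . n]
No further items can be added.

I₀ = { [P → . P P n], [P → . n], [T → . P], [T → . T e *], [T → . n], [T' → . T] }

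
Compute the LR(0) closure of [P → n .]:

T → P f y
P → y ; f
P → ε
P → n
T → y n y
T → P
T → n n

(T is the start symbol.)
To compute CLOSURE, for each item [A → α.Bβ] where B is a non-terminal, add [B → .γ] for all productions B → γ; repeat for the newly added items until nothing changes.

Start with: [P → n .]
The dot is at the end, so nothing is added.

CLOSURE = { [P → n .] }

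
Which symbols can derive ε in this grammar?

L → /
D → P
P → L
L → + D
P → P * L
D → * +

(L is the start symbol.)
None

A non-terminal is nullable if it can derive ε (the empty string): either it has an ε-production, or it has a production whose right-hand side consists entirely of nullable non-terminals.

There are no ε-productions, so no non-terminal can derive ε.
No non-terminals are nullable.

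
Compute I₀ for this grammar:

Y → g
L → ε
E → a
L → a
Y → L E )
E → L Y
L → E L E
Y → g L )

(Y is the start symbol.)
{ [E → . L Y], [E → . a], [L → . E L E], [L → . a], [L → .], [Y → . L E )], [Y → . g L )], [Y → . g], [Y' → . Y] }

First, augment the grammar with Y' → Y
I₀ = CLOSURE({ [Y' → . Y] }):
  [Y' → . Y] has the dot before Y: add [Y → . g], [Y → . L E )], [Y → . g L )]
  [Y → . L E )] has the dot before L: add [L → .], [L → . a], [L → . E L E]
  [L → . E L E] has the dot before E: add [E → . a], [E → . L Y]
No further items can be added.

I₀ = { [E → . L Y], [E → . a], [L → . E L E], [L → . a], [L → .], [Y → . L E )], [Y → . g L )], [Y → . g], [Y' → . Y] }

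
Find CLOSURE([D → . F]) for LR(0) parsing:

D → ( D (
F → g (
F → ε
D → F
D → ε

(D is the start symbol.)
To compute CLOSURE, for each item [A → α.Bβ] where B is a non-terminal, add [B → .γ] for all productions B → γ; repeat for the newly added items until nothing changes.

Start with: [D → . F]
  [D → . F] has the dot before F: add [F → . g (], [F → .]
No further items can be added.

CLOSURE = { [D → . F], [F → . g (], [F → .] }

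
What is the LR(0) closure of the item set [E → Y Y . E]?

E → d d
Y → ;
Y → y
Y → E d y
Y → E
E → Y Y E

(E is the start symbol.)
{ [E → . Y Y E], [E → . d d], [E → Y Y . E], [Y → . ;], [Y → . E d y], [Y → . E], [Y → . y] }

To compute CLOSURE, for each item [A → α.Bβ] where B is a non-terminal, add [B → .γ] for all productions B → γ; repeat for the newly added items until nothing changes.

Start with: [E → Y Y . E]
  [E → Y Y . E] has the dot before E: add [E → . d d], [E → . Y Y E]
  [E → . Y Y E] has the dot before Y: add [Y → . ;], [Y → . y], [Y → . E d y], [Y → . E]
No further items can be added.

CLOSURE = { [E → . Y Y E], [E → . d d], [E → Y Y . E], [Y → . ;], [Y → . E d y], [Y → . E], [Y → . y] }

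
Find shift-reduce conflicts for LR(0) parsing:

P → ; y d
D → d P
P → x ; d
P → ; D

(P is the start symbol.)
No shift-reduce conflicts

Augment with P' → P and build the canonical LR(0) collection (I0 = CLOSURE({[P' → . P]}), then GOTO on every symbol after a dot until no new states appear). It has 11 states:
  I0: { [P → . ; D], [P → . ; y d], [P → . x ; d], [P' → . P] }  — shift
  I1: { [D → . d P], [P → ; . D], [P → ; . y d] }  — shift
  I2: { [P' → P .] }  — accept
  I3: { [P → x . ; d] }  — shift
  I4: { [P → x ; . d] }  — shift
  I5: { [P → x ; d .] }  — reduce
  I6: { [P → ; D .] }  — reduce
  I7: { [D → d . P], [P → . ; D], [P → . ; y d], [P → . x ; d] }  — shift
  I8: { [P → ; y . d] }  — shift
  I9: { [P → ; y d .] }  — reduce
  I10: { [D → d P .] }  — reduce

No state contains both a complete item and a shift item.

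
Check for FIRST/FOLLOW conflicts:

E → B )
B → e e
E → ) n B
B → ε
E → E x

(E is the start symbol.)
No FIRST/FOLLOW conflicts.

A FIRST/FOLLOW conflict occurs when a non-terminal N has a nullable alternative N → β (β ⇒* ε) and another alternative N → α with FIRST(α) ∩ FOLLOW(N) ≠ ∅: on such a lookahead the parser cannot decide between expanding α and letting N vanish via β.

Nullable non-terminals: B.

B: nullable alternative(s) B → ε; FOLLOW(B) = { $, ')', 'x' }
  B → e e: FIRST \ {ε} = { 'e' } — disjoint from FOLLOW(B)
  B → ε: FIRST \ {ε} = { } — this is the only nullable alternative, skip

E has no nullable alternative, so no FIRST/FOLLOW check is needed there.

No FIRST/FOLLOW conflicts found.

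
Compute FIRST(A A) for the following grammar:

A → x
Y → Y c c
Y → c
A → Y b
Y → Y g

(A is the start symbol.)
FIRST sets of the non-terminals involved (from the grammar, by fixed-point iteration):
  FIRST(A) = { 'c', 'x' }

To compute FIRST(A A), process the symbols left to right:
Symbol A is a non-terminal. Add FIRST(A) \ {ε} = { 'c', 'x' }
A is not nullable (ε ∉ FIRST(A)), so stop here.
FIRST(A A) = { 'c', 'x' }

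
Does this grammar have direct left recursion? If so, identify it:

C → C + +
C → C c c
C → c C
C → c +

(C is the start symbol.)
C → C + +: LEFT RECURSIVE (starts with C)
C → C c c: LEFT RECURSIVE (starts with C)
C → c C: starts with c
C → c +: starts with c

The grammar has direct left recursion on: C.

Answer: Yes, C is left-recursive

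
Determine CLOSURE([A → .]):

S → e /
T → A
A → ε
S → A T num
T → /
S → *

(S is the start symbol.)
{ [A → .] }

To compute CLOSURE, for each item [A → α.Bβ] where B is a non-terminal, add [B → .γ] for all productions B → γ; repeat for the newly added items until nothing changes.

Start with: [A → .]
The dot is at the end, so nothing is added.

CLOSURE = { [A → .] }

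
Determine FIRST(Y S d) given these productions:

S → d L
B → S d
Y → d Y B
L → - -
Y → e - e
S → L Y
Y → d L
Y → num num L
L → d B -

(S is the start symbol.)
{ 'd', 'e', 'num' }

FIRST sets of the non-terminals involved (from the grammar, by fixed-point iteration):
  FIRST(Y) = { 'd', 'e', 'num' }

To compute FIRST(Y S d), process the symbols left to right:
Symbol Y is a non-terminal. Add FIRST(Y) \ {ε} = { 'd', 'e', 'num' }
Y is not nullable (ε ∉ FIRST(Y)), so stop here.
FIRST(Y S d) = { 'd', 'e', 'num' }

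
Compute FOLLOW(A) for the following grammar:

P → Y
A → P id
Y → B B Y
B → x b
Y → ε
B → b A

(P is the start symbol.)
{ $, 'b', 'id', 'x' }

To compute FOLLOW(A), find every occurrence of A on a right-hand side N → α A β: add FIRST(β) \ {ε}, and if β is empty or nullable also add FOLLOW(N). Iterate to a fixed point.

In B → b A: A is at the end, add FOLLOW(B)

The FOLLOW sets referred to above (computed the same way, to a fixed point):
  FOLLOW(B) = { $, 'b', 'id', 'x' }

Taking the union: FOLLOW(A) = { $, 'b', 'id', 'x' }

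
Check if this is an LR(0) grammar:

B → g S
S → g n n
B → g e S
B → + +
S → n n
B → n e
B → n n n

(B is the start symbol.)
Yes, the grammar is LR(0)

A grammar is LR(0) if no state in the canonical LR(0) collection has:
  - both a shift item (dot before a terminal) and a complete item (shift-reduce conflict), or
  - two or more complete items (reduce-reduce conflict; the accept item [B' → B .] counts as a complete item here).

Augment with B' → B and build the canonical LR(0) collection (I0 = CLOSURE({[B' → . B]}), then GOTO on every symbol after a dot until no new states appear). It has 17 states:
  I0: { [B → . + +], [B → . g S], [B → . g e S], [B → . n e], [B → . n n n], [B' → . B] }  — shift
  I1: { [B → + . +] }  — shift
  I2: { [B' → B .] }  — accept
  I3: { [B → g . S], [B → g . e S], [S → . g n n], [S → . n n] }  — shift
  I4: { [B → n . e], [B → n . n n] }  — shift
  I5: { [B → n e .] }  — reduce
  I6: { [B → n n . n] }  — shift
  I7: { [B → n n n .] }  — reduce
  I8: { [B → g S .] }  — reduce
  I9: { [B → g e . S], [S → . g n n], [S → . n n] }  — shift
  I10: { [S → g . n n] }  — shift
  I11: { [S → n . n] }  — shift
  I12: { [S → n n .] }  — reduce
  I13: { [S → g n . n] }  — shift
  I14: { [S → g n n .] }  — reduce
  I15: { [B → g e S .] }  — reduce
  I16: { [B → + + .] }  — reduce

Every state is either a pure shift/goto state or contains exactly one complete item and nothing to shift — no conflicts. The grammar is LR(0).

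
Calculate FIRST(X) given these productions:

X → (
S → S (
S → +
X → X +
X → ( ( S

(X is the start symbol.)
{ '(' }

From X → (:
  - '(' is a terminal: add '(' and stop
From X → X +:
  - X is the symbol being defined: contributes nothing new
    X is not nullable, so stop
From X → ( ( S:
  - '(' is a terminal: add '(' and stop

Collecting: FIRST(X) = { '(' }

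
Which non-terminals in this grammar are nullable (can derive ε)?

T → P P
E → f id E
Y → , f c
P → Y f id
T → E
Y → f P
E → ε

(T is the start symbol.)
A non-terminal is nullable if it can derive ε (the empty string): either it has an ε-production, or it has a production whose right-hand side consists entirely of nullable non-terminals.

ε-productions: E → ε
So E is immediately nullable.
T → E: every symbol on the right is nullable, so T is nullable too.
No further non-terminal can be added: every production for the remaining non-terminals contains a terminal or a non-nullable non-terminal.
Nullable = { 'E', 'T' }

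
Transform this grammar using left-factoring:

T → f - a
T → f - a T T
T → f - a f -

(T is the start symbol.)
Left-factoring transforms A → αβ₁ | αβ₂ into A → αA' and A' → β₁ | β₂
(α is the longest common prefix among the alternatives). Repeat until
no nonterminal has two alternatives with a common prefix.

Round 1: T has alternatives sharing prefix 'f - a'. Introduce T': T → f - a T'
  Add: T' → ε
  Add: T' → T T
  Add: T' → f -

No remaining common prefixes — done.

Resulting grammar:
T → f - a T'
T' → ε
T' → T T
T' → f -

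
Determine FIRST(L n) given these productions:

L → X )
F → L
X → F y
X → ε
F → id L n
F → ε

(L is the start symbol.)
{ ')', 'id', 'y' }

FIRST sets of the non-terminals involved (from the grammar, by fixed-point iteration):
  FIRST(L) = { ')', 'id', 'y' }

To compute FIRST(L n), process the symbols left to right:
Symbol L is a non-terminal. Add FIRST(L) \ {ε} = { ')', 'id', 'y' }
L is not nullable (ε ∉ FIRST(L)), so stop here.
FIRST(L n) = { ')', 'id', 'y' }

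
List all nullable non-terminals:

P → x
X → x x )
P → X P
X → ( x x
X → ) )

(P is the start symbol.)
A non-terminal is nullable if it can derive ε (the empty string): either it has an ε-production, or it has a production whose right-hand side consists entirely of nullable non-terminals.

There are no ε-productions, so no non-terminal can derive ε.
No non-terminals are nullable.

Answer: None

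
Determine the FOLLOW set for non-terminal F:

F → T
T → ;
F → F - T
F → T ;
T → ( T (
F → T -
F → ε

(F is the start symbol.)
{ $, '-' }

To compute FOLLOW(F), find every occurrence of F on a right-hand side N → α F β: add FIRST(β) \ {ε}, and if β is empty or nullable also add FOLLOW(N). Iterate to a fixed point.

F is the start symbol, so $ ∈ FOLLOW(F).
In F → F - T: F is followed by '-' T, add FIRST('-' T) \ {ε} = { '-' }

Taking the union: FOLLOW(F) = { $, '-' }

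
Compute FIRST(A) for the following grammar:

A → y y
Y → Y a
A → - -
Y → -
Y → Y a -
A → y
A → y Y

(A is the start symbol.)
To compute FIRST(A), examine every production with A on the left-hand side, reading each right-hand side left to right until a non-nullable symbol is reached.

From A → y y:
  - y is a terminal: add 'y' and stop
From A → - -:
  - '-' is a terminal: add '-' and stop
From A → y:
  - y is a terminal: add 'y' and stop
From A → y Y:
  - y is a terminal: add 'y' and stop

Collecting: FIRST(A) = { '-', 'y' }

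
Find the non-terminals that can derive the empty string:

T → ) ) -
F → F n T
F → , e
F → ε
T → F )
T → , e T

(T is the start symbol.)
{ 'F' }

A non-terminal is nullable if it can derive ε (the empty string): either it has an ε-production, or it has a production whose right-hand side consists entirely of nullable non-terminals.

ε-productions: F → ε
So F is immediately nullable.
No further non-terminal can be added: every production for the remaining non-terminals contains a terminal or a non-nullable non-terminal.
Nullable = { 'F' }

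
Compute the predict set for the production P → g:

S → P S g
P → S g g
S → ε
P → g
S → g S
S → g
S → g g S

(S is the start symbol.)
{ 'g' }

PREDICT(P → g) = (FIRST(RHS) \ {ε}) ∪ (FOLLOW(P) if ε ∈ FIRST(RHS), i.e. RHS ⇒* ε)
FIRST(g) = { 'g' }
ε ∉ FIRST(g), so FOLLOW(P) is not added.
PREDICT(P → g) = { 'g' }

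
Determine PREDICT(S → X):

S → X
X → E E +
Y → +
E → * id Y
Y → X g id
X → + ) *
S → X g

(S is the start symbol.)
{ '*', '+' }

PREDICT(S → X) = (FIRST(RHS) \ {ε}) ∪ (FOLLOW(S) if ε ∈ FIRST(RHS), i.e. RHS ⇒* ε)
FIRST(X) = { '*', '+' }
FIRST(X) = { '*', '+' }
ε ∉ FIRST(X), so FOLLOW(S) is not added.
PREDICT(S → X) = { '*', '+' }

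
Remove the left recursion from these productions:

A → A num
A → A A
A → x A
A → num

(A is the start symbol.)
A is directly left-recursive. The standard transformation for
  A → A α₁ | ... | A α_m | β₁ | ... | β_n
is
  A  → β₁ A' | ... | β_n A'
  A' → α₁ A' | ... | α_m A' | ε

A → x A becomes A → x A A'
A → num becomes A → num A'
A → A num becomes A' → num A'
A → A A becomes A' → A A'
Add A' → ε

Resulting grammar:
A → x A A'
A → num A'
A' → num A'
A' → A A'
A' → ε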